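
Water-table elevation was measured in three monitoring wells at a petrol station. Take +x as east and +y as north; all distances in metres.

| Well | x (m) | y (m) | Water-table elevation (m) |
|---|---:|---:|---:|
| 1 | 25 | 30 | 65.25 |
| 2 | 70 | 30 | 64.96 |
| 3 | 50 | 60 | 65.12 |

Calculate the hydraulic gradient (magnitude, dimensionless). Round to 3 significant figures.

With h = a·x + b·y + c and 1 as origin, the differences give:
  45·a + 0·b = -0.29
  25·a + 30·b = -0.13
Eliminate b (×30 and ×0, subtract): 1350·a = -8.700 → a = ∂h/∂x = -0.006444
Back-substitute: b = ∂h/∂y = +0.001037.
|∇h| = √(-0.006444² + 0.001037²) = 0.006527

0.00653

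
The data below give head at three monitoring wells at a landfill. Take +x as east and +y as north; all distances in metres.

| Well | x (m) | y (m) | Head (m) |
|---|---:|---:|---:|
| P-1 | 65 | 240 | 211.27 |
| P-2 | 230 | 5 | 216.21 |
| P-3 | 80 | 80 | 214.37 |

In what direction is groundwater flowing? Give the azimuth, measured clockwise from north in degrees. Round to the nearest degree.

With h = a·x + b·y + c and P-1 as origin, the differences give:
  165·a + (-235)·b = +4.94
  15·a + (-160)·b = +3.10
Eliminate b (×(-160) and ×(-235), subtract): -22875·a = -61.900 → a = ∂h/∂x = +0.002706
Back-substitute: b = ∂h/∂y = -0.01912.
Flow direction (−∇h) has components (-0.002706 E, +0.01912 N).
Azimuth = atan2(E, N) = atan2(-0.002706, +0.01912) = 351.9° ≈ 352°.

352°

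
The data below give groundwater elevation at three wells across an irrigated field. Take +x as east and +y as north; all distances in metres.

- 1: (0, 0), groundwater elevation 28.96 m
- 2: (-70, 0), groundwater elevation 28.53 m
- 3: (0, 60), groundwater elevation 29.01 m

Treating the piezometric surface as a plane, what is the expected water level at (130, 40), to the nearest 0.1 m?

29.8 m

∂h/∂x = (28.53 − 28.96) / (-70 − 0) = +0.006143
∂h/∂y = (29.01 − 28.96) / (60 − 0) = +0.0008333
h(130, 40) = 28.96 + (+0.006143)·(130) + (+0.0008333)·(40) = 28.96 +0.799 +0.033 = 29.792 m.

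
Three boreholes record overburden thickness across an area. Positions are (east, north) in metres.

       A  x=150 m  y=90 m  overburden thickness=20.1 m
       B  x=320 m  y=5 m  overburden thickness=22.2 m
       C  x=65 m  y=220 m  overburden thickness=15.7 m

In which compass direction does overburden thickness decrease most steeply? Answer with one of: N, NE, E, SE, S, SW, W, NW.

Three-point gradient (reference A): Δ to B = (170, -85, +2.1), Δ to C = (-85, 130, -4.4).
∂d/∂x = -0.006790, ∂d/∂y = -0.03829 (det = 14875).
Steepest decrease is along −∇f = (+0.006790 E, +0.03829 N) → north.

N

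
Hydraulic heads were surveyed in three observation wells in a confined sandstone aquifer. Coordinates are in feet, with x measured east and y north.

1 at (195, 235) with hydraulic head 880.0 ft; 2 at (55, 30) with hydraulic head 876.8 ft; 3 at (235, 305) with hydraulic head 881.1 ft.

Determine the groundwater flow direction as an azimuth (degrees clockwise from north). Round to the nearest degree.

Differences from 1: to 2 (Δx, Δy, Δh) = (-140, -205, -3.2); to 3 = (40, 70, +1.1).
Solve a·Δx + b·Δy = Δh: det = (-140)·70 − 40·(-205) = -1600.
∂h/∂x = [(-3.2)·70 − (+1.1)·(-205)] / -1600 = -0.0009375
∂h/∂y = [(-140)·(+1.1) − 40·(-3.2)] / -1600 = +0.01625
Flow direction (−∇h) has components (+0.0009375 E, -0.01625 N).
Azimuth = atan2(E, N) = atan2(+0.0009375, -0.01625) = 176.7° ≈ 177°.

177°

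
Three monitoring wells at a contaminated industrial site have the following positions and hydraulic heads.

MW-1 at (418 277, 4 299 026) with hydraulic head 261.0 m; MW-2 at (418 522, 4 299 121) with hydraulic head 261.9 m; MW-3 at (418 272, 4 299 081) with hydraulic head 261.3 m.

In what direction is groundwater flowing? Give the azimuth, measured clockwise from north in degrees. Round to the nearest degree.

195°

Taking MW-1 as reference: MW-2−MW-1 = (245, 95, +0.9); MW-3−MW-1 = (-5, 55, +0.3).
Solve a·Δx + b·Δy = Δh: det = 245·55 − (-5)·95 = 13950.
∂h/∂x = [(+0.9)·55 − (+0.3)·95] / 13950 = +0.001505
∂h/∂y = [245·(+0.3) − (-5)·(+0.9)] / 13950 = +0.005591
Flow direction (−∇h) has components (-0.001505 E, -0.005591 N).
Azimuth = atan2(E, N) = atan2(-0.001505, -0.005591) = 195.1° ≈ 195°.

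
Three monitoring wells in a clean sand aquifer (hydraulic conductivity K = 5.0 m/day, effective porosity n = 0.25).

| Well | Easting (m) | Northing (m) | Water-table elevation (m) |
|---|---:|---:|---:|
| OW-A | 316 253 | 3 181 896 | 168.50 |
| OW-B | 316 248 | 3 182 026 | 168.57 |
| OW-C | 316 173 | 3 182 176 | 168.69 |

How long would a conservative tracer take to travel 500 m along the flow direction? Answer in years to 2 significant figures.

With h = a·x + b·y + c and OW-A as origin, the differences give:
  (-5)·a + 130·b = +0.07
  (-80)·a + 280·b = +0.19
Eliminate b (×280 and ×130, subtract): 9000·a = -5.100 → a = ∂h/∂x = -0.0005667
Back-substitute: b = ∂h/∂y = +0.0005167.
|∇h| = √(-0.0005667² + 0.0005167²) = 0.0007669
Seepage velocity v = K·i/n = 5.0 × 0.0007669 / 0.25 = 0.01534 m/day.
t = 500 / 0.01534 = 3.259e+04 days = 89.2 years.

89 years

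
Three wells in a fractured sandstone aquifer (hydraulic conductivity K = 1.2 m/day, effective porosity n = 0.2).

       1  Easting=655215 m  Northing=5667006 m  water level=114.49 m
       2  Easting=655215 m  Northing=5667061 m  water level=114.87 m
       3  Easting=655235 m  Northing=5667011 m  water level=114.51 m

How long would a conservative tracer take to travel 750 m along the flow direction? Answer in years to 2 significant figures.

With h = a·x + b·y + c and 1 as origin, the differences give:
  0·a + 55·b = +0.38
  20·a + 5·b = +0.02
Eliminate b (×5 and ×55, subtract): -1100·a = 0.800 → a = ∂h/∂x = -0.0007273
Back-substitute: b = ∂h/∂y = +0.006909.
|∇h| = √(-0.0007273² + 0.006909²) = 0.006947
Seepage velocity v = K·i/n = 1.2 × 0.006947 / 0.2 = 0.04168 m/day.
t = 750 / 0.04168 = 1.799e+04 days = 49.3 years.

49 years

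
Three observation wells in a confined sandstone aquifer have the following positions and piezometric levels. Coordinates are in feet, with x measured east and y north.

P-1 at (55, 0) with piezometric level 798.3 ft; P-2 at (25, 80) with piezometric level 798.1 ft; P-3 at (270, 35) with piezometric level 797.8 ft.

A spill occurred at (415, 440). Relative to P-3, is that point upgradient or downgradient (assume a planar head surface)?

With h = a·x + b·y + c and P-1 as origin, the differences give:
  (-30)·a + 80·b = -0.2
  215·a + 35·b = -0.5
Eliminate b (×35 and ×80, subtract): -18250·a = 33.00 → a = ∂h/∂x = -0.001808
Back-substitute: b = ∂h/∂y = -0.003178.
Head at (415, 440) = 798.3 + (-0.001808)·(360) + (-0.003178)·(440) = 796.25 ft.
That is lower than the 797.8 ft at P-3, so the point is downgradient.

downgradient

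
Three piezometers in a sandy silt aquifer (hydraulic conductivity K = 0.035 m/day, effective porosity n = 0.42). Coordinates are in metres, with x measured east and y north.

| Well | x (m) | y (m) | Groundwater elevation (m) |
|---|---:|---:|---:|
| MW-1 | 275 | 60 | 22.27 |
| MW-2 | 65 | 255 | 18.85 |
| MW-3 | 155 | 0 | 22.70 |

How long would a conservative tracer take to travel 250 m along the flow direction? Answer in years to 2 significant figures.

570 years

With h = a·x + b·y + c and MW-1 as origin, the differences give:
  (-210)·a + 195·b = -3.42
  (-120)·a + (-60)·b = +0.43
Eliminate b (×(-60) and ×195, subtract): 36000·a = 121.350 → a = ∂h/∂x = +0.003371
Back-substitute: b = ∂h/∂y = -0.01391.
|∇h| = √(0.003371² + -0.01391²) = 0.01431
Seepage velocity v = K·i/n = 0.035 × 0.01431 / 0.42 = 0.001193 m/day.
t = 250 / 0.001193 = 2.096e+05 days = 574 years.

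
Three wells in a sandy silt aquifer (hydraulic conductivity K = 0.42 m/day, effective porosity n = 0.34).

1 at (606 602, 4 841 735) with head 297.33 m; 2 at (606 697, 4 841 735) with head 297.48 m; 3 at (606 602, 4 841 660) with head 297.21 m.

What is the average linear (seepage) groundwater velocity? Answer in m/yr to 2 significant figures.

∂h/∂x = (297.48 − 297.33) / (606697 − 606602) = +0.001579
∂h/∂y = (297.21 − 297.33) / (4841660 − 4841735) = +0.001600
|∇h| = √(0.001579² + 0.001600²) = 0.002248
Seepage velocity v = K·i/n = 0.42 × 0.002248 / 0.34 = 0.002777 m/day = 1.014 m/yr.

1.0 m/yr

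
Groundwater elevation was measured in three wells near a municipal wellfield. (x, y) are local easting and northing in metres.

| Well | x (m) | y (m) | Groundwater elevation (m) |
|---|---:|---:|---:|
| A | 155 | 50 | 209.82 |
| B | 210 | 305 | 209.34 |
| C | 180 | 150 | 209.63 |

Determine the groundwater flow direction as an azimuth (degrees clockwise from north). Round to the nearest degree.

016°

With h = a·x + b·y + c and A as origin, the differences give:
  55·a + 255·b = -0.48
  25·a + 100·b = -0.19
Eliminate b (×100 and ×255, subtract): -875·a = 0.450 → a = ∂h/∂x = -0.0005143
Back-substitute: b = ∂h/∂y = -0.001771.
Flow direction (−∇h) has components (+0.0005143 E, +0.001771 N).
Azimuth = atan2(E, N) = atan2(+0.0005143, +0.001771) = 16.2° ≈ 016°.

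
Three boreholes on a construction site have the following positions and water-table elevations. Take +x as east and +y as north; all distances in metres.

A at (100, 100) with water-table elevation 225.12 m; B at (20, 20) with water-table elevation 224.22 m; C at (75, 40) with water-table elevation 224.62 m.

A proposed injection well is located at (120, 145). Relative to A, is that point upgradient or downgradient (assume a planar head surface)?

upgradient

Three-point gradient (reference A): Δ to B = (-80, -80, -0.90), Δ to C = (-25, -60, -0.50).
∂h/∂x = +0.005000, ∂h/∂y = +0.006250 (det = 2800).
Head at (120, 145) = 225.12 + (+0.005000)·(20) + (+0.006250)·(45) = 225.50 m.
That is higher than the 225.12 m at A, so the point is upgradient.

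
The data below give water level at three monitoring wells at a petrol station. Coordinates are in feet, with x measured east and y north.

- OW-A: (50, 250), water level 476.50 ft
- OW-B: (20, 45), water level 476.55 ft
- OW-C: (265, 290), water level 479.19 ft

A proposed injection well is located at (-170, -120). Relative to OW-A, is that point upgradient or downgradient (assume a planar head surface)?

downgradient

With h = a·x + b·y + c and OW-A as origin, the differences give:
  (-30)·a + (-205)·b = +0.05
  215·a + 40·b = +2.69
Eliminate b (×40 and ×(-205), subtract): 42875·a = 553.450 → a = ∂h/∂x = +0.01291
Back-substitute: b = ∂h/∂y = -0.002133.
Head at (-170, -120) = 476.50 + (+0.01291)·(-220) + (-0.002133)·(-370) = 474.45 ft.
That is lower than the 476.50 ft at OW-A, so the point is downgradient.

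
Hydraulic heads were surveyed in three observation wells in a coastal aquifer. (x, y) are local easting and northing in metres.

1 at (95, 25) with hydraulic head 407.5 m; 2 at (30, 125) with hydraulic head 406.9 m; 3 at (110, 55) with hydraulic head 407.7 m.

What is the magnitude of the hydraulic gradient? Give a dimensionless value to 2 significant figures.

0.011

Three-point gradient (reference 1): Δ to 2 = (-65, 100, -0.6), Δ to 3 = (15, 30, +0.2).
∂h/∂x = +0.01101, ∂h/∂y = +0.001159 (det = -3450).
|∇h| = √(0.01101² + 0.001159²) = 0.01107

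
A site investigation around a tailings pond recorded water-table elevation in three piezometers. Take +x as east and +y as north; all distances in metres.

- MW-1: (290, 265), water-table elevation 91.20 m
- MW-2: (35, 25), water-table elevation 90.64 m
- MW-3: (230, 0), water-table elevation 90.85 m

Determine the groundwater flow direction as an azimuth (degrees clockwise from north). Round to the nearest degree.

229°

Taking MW-1 as reference: MW-2−MW-1 = (-255, -240, -0.56); MW-3−MW-1 = (-60, -265, -0.35).
Solve a·Δx + b·Δy = Δh: det = (-255)·(-265) − (-60)·(-240) = 53175.
∂h/∂x = [(-0.56)·(-265) − (-0.35)·(-240)] / 53175 = +0.001211
∂h/∂y = [(-255)·(-0.35) − (-60)·(-0.56)] / 53175 = +0.001047
Flow direction (−∇h) has components (-0.001211 E, -0.001047 N).
Azimuth = atan2(E, N) = atan2(-0.001211, -0.001047) = 229.2° ≈ 229°.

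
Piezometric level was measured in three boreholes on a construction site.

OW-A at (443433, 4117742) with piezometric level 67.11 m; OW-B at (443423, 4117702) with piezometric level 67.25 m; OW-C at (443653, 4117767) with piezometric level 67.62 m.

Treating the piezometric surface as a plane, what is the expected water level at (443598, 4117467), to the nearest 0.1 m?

68.7 m

Three-point gradient (reference OW-A): Δ to OW-B = (-10, -40, +0.14), Δ to OW-C = (220, 25, +0.51).
∂h/∂x = +0.002795, ∂h/∂y = -0.004199 (det = 8550).
h(443598, 4117467) = 67.11 + (+0.002795)·(165) + (-0.004199)·(-275) = 67.11 +0.461 +1.155 = 68.726 m.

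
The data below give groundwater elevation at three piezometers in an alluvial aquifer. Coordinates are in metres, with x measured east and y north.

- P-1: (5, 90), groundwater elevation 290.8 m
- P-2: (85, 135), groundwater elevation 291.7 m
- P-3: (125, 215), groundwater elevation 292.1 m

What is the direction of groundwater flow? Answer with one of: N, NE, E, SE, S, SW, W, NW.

Taking P-1 as reference: P-2−P-1 = (80, 45, +0.9); P-3−P-1 = (120, 125, +1.3).
Determinant of the coordinate differences = 80·125 − 120·45 = 4600.
∂h/∂x = [(+0.9)·125 − (+1.3)·45] / 4600 = +0.01174
∂h/∂y = [80·(+1.3) − 120·(+0.9)] / 4600 = -0.0008696
Flow = −∇h = (-0.01174 east, +0.0008696 north), which points west.

W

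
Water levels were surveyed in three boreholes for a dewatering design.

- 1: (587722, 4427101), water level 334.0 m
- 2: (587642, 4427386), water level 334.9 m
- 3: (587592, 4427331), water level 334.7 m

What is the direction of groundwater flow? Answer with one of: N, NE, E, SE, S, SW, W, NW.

Taking 1 as reference: 2−1 = (-80, 285, +0.9); 3−1 = (-130, 230, +0.7).
Solve a·Δx + b·Δy = Δh: det = (-80)·230 − (-130)·285 = 18650.
∂h/∂x = [(+0.9)·230 − (+0.7)·285] / 18650 = +0.0004021
∂h/∂y = [(-80)·(+0.7) − (-130)·(+0.9)] / 18650 = +0.003271
Flow = −∇h = (-0.0004021 east, -0.003271 north), which points south.

S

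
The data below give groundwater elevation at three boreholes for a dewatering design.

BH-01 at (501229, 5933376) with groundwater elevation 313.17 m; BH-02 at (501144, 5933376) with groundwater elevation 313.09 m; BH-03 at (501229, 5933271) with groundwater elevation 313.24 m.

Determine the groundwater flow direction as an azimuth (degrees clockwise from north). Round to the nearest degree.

∂h/∂x = (313.09 − 313.17) / (501144 − 501229) = +0.0009412
∂h/∂y = (313.24 − 313.17) / (5933271 − 5933376) = -0.0006667
Flow direction (−∇h) has components (-0.0009412 E, +0.0006667 N).
Azimuth = atan2(E, N) = atan2(-0.0009412, +0.0006667) = 305.3° ≈ 305°.

305°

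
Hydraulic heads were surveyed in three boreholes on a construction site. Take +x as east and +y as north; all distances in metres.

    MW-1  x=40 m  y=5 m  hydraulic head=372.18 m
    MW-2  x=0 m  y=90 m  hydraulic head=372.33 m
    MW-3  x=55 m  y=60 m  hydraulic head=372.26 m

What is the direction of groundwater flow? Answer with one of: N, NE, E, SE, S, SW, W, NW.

S

Differences from MW-1: to MW-2 (Δx, Δy, Δh) = (-40, 85, +0.15); to MW-3 = (15, 55, +0.08).
Determinant of the coordinate differences = (-40)·55 − 15·85 = -3475.
∂h/∂x = [(+0.15)·55 − (+0.08)·85] / -3475 = -0.0004173
∂h/∂y = [(-40)·(+0.08) − 15·(+0.15)] / -3475 = +0.001568
Flow = −∇h = (+0.0004173 east, -0.001568 north), which points south.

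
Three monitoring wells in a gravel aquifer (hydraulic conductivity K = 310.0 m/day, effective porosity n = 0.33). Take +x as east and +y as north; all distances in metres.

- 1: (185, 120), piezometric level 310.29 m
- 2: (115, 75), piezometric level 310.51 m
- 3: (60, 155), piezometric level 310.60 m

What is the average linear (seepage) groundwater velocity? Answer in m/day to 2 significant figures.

With h = a·x + b·y + c and 1 as origin, the differences give:
  (-70)·a + (-45)·b = +0.22
  (-125)·a + 35·b = +0.31
Eliminate b (×35 and ×(-45), subtract): -8075·a = 21.650 → a = ∂h/∂x = -0.002681
Back-substitute: b = ∂h/∂y = -0.0007183.
|∇h| = √(-0.002681² + -0.0007183²) = 0.002776
Seepage velocity v = K·i/n = 310.0 × 0.002776 / 0.33 = 2.608 m/day.

2.6 m/day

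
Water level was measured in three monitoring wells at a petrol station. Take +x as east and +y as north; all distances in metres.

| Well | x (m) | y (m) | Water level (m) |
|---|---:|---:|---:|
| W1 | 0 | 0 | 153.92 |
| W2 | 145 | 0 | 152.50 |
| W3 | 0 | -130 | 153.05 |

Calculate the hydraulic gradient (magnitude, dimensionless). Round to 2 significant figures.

∂h/∂x = (152.50 − 153.92) / (145 − 0) = -0.009793
∂h/∂y = (153.05 − 153.92) / (-130 − 0) = +0.006692
|∇h| = √(-0.009793² + 0.006692²) = 0.01186

0.012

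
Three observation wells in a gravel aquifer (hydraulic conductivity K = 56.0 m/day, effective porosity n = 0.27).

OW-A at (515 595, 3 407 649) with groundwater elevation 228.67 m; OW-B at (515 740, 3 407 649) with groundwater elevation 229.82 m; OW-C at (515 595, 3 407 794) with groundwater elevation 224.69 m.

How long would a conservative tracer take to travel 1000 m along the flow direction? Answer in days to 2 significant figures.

170 days

∂h/∂x = (229.82 − 228.67) / (515740 − 515595) = +0.007931
∂h/∂y = (224.69 − 228.67) / (3407794 − 3407649) = -0.02745
|∇h| = √(0.007931² + -0.02745²) = 0.02857
Seepage velocity v = K·i/n = 56.0 × 0.02857 / 0.27 = 5.926 m/day.
t = 1000 / 5.926 = 168.7 days.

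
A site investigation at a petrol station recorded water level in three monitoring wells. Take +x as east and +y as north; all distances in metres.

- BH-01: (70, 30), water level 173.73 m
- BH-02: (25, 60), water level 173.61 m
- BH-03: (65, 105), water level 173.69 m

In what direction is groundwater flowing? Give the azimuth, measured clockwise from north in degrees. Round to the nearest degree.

Differences from BH-01: to BH-02 (Δx, Δy, Δh) = (-45, 30, -0.12); to BH-03 = (-5, 75, -0.04).
Determinant of the coordinate differences = (-45)·75 − (-5)·30 = -3225.
∂h/∂x = [(-0.12)·75 − (-0.04)·30] / -3225 = +0.002419
∂h/∂y = [(-45)·(-0.04) − (-5)·(-0.12)] / -3225 = -0.0003721
Flow direction (−∇h) has components (-0.002419 E, +0.0003721 N).
Azimuth = atan2(E, N) = atan2(-0.002419, +0.0003721) = 278.7° ≈ 279°.

279°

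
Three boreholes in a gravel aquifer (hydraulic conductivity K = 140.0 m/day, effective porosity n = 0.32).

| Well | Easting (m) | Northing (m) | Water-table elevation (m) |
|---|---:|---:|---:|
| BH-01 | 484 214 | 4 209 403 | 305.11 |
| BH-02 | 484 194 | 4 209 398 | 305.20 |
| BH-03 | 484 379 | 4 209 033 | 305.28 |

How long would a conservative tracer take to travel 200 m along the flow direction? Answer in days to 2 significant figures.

100 days

With h = a·x + b·y + c and BH-01 as origin, the differences give:
  (-20)·a + (-5)·b = +0.09
  165·a + (-370)·b = +0.17
Eliminate b (×(-370) and ×(-5), subtract): 8225·a = -32.450 → a = ∂h/∂x = -0.003945
Back-substitute: b = ∂h/∂y = -0.002219.
|∇h| = √(-0.003945² + -0.002219²) = 0.004526
Seepage velocity v = K·i/n = 140.0 × 0.004526 / 0.32 = 1.98 m/day.
t = 200 / 1.98 = 101 days.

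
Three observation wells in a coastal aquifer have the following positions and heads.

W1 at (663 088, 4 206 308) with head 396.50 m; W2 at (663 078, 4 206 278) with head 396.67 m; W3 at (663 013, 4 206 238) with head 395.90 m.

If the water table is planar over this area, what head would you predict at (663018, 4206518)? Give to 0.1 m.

With h = a·x + b·y + c and W1 as origin, the differences give:
  (-10)·a + (-30)·b = +0.17
  (-75)·a + (-70)·b = -0.60
Eliminate b (×(-70) and ×(-30), subtract): -1550·a = -29.900 → a = ∂h/∂x = +0.01929
Back-substitute: b = ∂h/∂y = -0.01210.
h(663018, 4206518) = 396.50 + (+0.01929)·(-70) + (-0.01210)·(210) = 396.50 -1.350 -2.540 = 392.609 m.

392.6 m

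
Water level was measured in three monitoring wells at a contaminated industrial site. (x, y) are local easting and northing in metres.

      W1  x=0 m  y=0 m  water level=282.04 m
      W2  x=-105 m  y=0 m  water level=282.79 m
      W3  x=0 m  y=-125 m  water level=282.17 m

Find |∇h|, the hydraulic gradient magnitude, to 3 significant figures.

0.00722

∂h/∂x = (282.79 − 282.04) / (-105 − 0) = -0.007143
∂h/∂y = (282.17 − 282.04) / (-125 − 0) = -0.001040
|∇h| = √(-0.007143² + -0.001040²) = 0.007218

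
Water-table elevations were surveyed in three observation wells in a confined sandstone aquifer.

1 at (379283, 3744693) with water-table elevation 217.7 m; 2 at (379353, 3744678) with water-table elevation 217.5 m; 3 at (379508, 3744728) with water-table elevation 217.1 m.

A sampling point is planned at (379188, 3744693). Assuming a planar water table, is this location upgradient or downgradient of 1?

upgradient

With h = a·x + b·y + c and 1 as origin, the differences give:
  70·a + (-15)·b = -0.2
  225·a + 35·b = -0.6
Eliminate b (×35 and ×(-15), subtract): 5825·a = -16.00 → a = ∂h/∂x = -0.002747
Back-substitute: b = ∂h/∂y = +0.0005150.
Head at (379188, 3744693) = 217.7 + (-0.002747)·(-95) + (+0.0005150)·(0) = 217.96 m.
That is higher than the 217.7 m at 1, so the point is upgradient.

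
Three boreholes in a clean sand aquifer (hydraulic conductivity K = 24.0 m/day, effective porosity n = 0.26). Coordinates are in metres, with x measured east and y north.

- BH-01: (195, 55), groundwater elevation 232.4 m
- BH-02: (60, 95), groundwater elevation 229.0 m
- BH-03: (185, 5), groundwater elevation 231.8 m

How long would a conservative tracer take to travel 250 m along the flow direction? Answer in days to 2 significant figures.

Taking BH-01 as reference: BH-02−BH-01 = (-135, 40, -3.4); BH-03−BH-01 = (-10, -50, -0.6).
Solve a·Δx + b·Δy = Δh: det = (-135)·(-50) − (-10)·40 = 7150.
∂h/∂x = [(-3.4)·(-50) − (-0.6)·40] / 7150 = +0.02713
∂h/∂y = [(-135)·(-0.6) − (-10)·(-3.4)] / 7150 = +0.006573
|∇h| = √(0.02713² + 0.006573²) = 0.02791
Seepage velocity v = K·i/n = 24.0 × 0.02791 / 0.26 = 2.576 m/day.
t = 250 / 2.576 = 97.05 days.

97 days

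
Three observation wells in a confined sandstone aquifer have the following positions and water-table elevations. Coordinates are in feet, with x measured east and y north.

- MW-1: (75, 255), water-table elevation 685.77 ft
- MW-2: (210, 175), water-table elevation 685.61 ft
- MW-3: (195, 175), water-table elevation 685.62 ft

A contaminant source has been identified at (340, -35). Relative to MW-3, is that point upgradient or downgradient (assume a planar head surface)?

downgradient

Three-point gradient (reference MW-1): Δ to MW-2 = (135, -80, -0.16), Δ to MW-3 = (120, -80, -0.15).
∂h/∂x = -0.0006667, ∂h/∂y = +0.0008750 (det = -1200).
Head at (340, -35) = 685.77 + (-0.0006667)·(265) + (+0.0008750)·(-290) = 685.34 ft.
That is lower than the 685.62 ft at MW-3, so the point is downgradient.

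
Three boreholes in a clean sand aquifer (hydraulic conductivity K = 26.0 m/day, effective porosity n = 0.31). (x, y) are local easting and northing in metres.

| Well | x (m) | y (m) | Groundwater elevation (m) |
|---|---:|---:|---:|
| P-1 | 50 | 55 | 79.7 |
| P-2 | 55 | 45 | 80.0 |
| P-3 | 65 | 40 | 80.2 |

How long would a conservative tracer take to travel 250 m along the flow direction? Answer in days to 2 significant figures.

110 days

Taking P-1 as reference: P-2−P-1 = (5, -10, +0.3); P-3−P-1 = (15, -15, +0.5).
Solve a·Δx + b·Δy = Δh: det = 5·(-15) − 15·(-10) = 75.
∂h/∂x = [(+0.3)·(-15) − (+0.5)·(-10)] / 75 = +0.006667
∂h/∂y = [5·(+0.5) − 15·(+0.3)] / 75 = -0.02667
|∇h| = √(0.006667² + -0.02667²) = 0.02749
Seepage velocity v = K·i/n = 26.0 × 0.02749 / 0.31 = 2.306 m/day.
t = 250 / 2.306 = 108.4 days.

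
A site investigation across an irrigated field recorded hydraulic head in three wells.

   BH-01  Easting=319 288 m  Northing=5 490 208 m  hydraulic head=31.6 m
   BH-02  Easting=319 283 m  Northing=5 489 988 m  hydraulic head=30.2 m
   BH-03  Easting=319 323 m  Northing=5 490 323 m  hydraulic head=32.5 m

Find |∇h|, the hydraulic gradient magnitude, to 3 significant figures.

0.00812

Differences from BH-01: to BH-02 (Δx, Δy, Δh) = (-5, -220, -1.4); to BH-03 = (35, 115, +0.9).
Solve a·Δx + b·Δy = Δh: det = (-5)·115 − 35·(-220) = 7125.
∂h/∂x = [(-1.4)·115 − (+0.9)·(-220)] / 7125 = +0.005193
∂h/∂y = [(-5)·(+0.9) − 35·(-1.4)] / 7125 = +0.006246
|∇h| = √(0.005193² + 0.006246²) = 0.008123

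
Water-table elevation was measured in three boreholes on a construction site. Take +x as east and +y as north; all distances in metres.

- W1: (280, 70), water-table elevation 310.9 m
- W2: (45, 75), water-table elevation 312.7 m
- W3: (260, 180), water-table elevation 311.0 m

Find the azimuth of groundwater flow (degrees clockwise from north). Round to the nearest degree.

086°

Three-point gradient (reference W1): Δ to W2 = (-235, 5, +1.8), Δ to W3 = (-20, 110, +0.1).
∂h/∂x = -0.007670, ∂h/∂y = -0.0004854 (det = -25750).
Flow direction (−∇h) has components (+0.007670 E, +0.0004854 N).
Azimuth = atan2(E, N) = atan2(+0.007670, +0.0004854) = 86.4° ≈ 086°.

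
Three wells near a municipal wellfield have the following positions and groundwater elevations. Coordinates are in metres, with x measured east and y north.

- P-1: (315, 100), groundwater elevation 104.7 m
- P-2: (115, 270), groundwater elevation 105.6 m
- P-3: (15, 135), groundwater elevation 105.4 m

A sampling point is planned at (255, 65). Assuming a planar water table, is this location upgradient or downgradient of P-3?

downgradient

Taking P-1 as reference: P-2−P-1 = (-200, 170, +0.9); P-3−P-1 = (-300, 35, +0.7).
Solve a·Δx + b·Δy = Δh: det = (-200)·35 − (-300)·170 = 44000.
∂h/∂x = [(+0.9)·35 − (+0.7)·170] / 44000 = -0.001989
∂h/∂y = [(-200)·(+0.7) − (-300)·(+0.9)] / 44000 = +0.002955
Head at (255, 65) = 104.7 + (-0.001989)·(-60) + (+0.002955)·(-35) = 104.72 m.
That is lower than the 105.4 m at P-3, so the point is downgradient.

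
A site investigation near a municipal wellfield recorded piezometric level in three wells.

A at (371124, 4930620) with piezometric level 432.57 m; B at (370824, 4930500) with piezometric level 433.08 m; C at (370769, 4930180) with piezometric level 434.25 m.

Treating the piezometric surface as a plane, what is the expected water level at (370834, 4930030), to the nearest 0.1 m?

Differences from A: to B (Δx, Δy, Δh) = (-300, -120, +0.51); to C = (-355, -440, +1.68).
Determinant of the coordinate differences = (-300)·(-440) − (-355)·(-120) = 89400.
∂h/∂x = [(+0.51)·(-440) − (+1.68)·(-120)] / 89400 = -0.0002550
∂h/∂y = [(-300)·(+1.68) − (-355)·(+0.51)] / 89400 = -0.003612
h(370834, 4930030) = 432.57 + (-0.0002550)·(-290) + (-0.003612)·(-590) = 432.57 +0.074 +2.131 = 434.775 m.

434.8 m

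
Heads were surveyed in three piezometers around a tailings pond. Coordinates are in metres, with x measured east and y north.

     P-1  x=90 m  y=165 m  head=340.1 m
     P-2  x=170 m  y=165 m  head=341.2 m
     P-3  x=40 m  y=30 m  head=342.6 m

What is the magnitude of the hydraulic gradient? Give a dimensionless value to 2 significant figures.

Taking P-1 as reference: P-2−P-1 = (80, 0, +1.1); P-3−P-1 = (-50, -135, +2.5).
Determinant of the coordinate differences = 80·(-135) − (-50)·0 = -10800.
∂h/∂x = [(+1.1)·(-135) − (+2.5)·0] / -10800 = +0.01375
∂h/∂y = [80·(+2.5) − (-50)·(+1.1)] / -10800 = -0.02361
|∇h| = √(0.01375² + -0.02361²) = 0.02732

0.027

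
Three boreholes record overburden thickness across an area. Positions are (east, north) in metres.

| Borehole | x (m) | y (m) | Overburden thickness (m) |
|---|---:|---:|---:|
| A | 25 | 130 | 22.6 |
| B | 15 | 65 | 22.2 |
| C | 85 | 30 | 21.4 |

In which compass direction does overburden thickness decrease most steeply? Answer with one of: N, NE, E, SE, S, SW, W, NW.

Three-point gradient (reference A): Δ to B = (-10, -65, -0.4), Δ to C = (60, -100, -1.2).
∂d/∂x = -0.007755, ∂d/∂y = +0.007347 (det = 4900).
Steepest decrease is along −∇f = (+0.007755 E, -0.007347 N) → southeast.

SE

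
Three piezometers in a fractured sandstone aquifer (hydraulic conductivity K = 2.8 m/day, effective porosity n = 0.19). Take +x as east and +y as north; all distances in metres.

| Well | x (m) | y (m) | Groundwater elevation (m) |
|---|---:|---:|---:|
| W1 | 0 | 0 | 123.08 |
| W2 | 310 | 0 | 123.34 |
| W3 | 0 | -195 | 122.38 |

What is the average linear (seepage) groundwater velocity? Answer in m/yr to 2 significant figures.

∂h/∂x = (123.34 − 123.08) / (310 − 0) = +0.0008387
∂h/∂y = (122.38 − 123.08) / (-195 − 0) = +0.003590
|∇h| = √(0.0008387² + 0.003590²) = 0.003687
Seepage velocity v = K·i/n = 2.8 × 0.003687 / 0.19 = 0.05433 m/day = 19.84 m/yr.

20 m/yr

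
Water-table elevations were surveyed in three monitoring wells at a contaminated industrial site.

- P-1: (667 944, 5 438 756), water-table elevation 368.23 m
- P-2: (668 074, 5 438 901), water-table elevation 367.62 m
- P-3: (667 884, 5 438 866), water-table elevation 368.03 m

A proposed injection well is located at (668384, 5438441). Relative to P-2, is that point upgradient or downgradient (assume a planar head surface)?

With h = a·x + b·y + c and P-1 as origin, the differences give:
  130·a + 145·b = -0.61
  (-60)·a + 110·b = -0.20
Eliminate b (×110 and ×145, subtract): 23000·a = -38.100 → a = ∂h/∂x = -0.001657
Back-substitute: b = ∂h/∂y = -0.002722.
Head at (668384, 5438441) = 368.23 + (-0.001657)·(440) + (-0.002722)·(-315) = 368.36 m.
That is higher than the 367.62 m at P-2, so the point is upgradient.

upgradient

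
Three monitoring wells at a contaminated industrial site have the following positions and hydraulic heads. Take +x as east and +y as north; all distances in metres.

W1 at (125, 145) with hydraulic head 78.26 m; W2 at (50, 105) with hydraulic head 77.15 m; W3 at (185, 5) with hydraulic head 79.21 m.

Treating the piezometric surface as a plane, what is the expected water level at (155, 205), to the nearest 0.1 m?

78.7 m

With h = a·x + b·y + c and W1 as origin, the differences give:
  (-75)·a + (-40)·b = -1.11
  60·a + (-140)·b = +0.95
Eliminate b (×(-140) and ×(-40), subtract): 12900·a = 193.400 → a = ∂h/∂x = +0.01499
Back-substitute: b = ∂h/∂y = -0.0003605.
h(155, 205) = 78.26 + (+0.01499)·(30) + (-0.0003605)·(60) = 78.26 +0.450 -0.022 = 78.688 m.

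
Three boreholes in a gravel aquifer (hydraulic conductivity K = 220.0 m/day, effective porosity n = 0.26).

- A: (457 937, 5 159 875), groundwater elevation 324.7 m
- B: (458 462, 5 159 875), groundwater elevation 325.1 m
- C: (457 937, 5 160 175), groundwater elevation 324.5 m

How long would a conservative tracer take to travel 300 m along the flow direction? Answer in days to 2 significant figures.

∂h/∂x = (325.1 − 324.7) / (458462 − 457937) = +0.0007619
∂h/∂y = (324.5 − 324.7) / (5160175 − 5159875) = -0.0006667
|∇h| = √(0.0007619² + -0.0006667²) = 0.001012
Seepage velocity v = K·i/n = 220.0 × 0.001012 / 0.26 = 0.8563 m/day.
t = 300 / 0.8563 = 350.3 days.

350 days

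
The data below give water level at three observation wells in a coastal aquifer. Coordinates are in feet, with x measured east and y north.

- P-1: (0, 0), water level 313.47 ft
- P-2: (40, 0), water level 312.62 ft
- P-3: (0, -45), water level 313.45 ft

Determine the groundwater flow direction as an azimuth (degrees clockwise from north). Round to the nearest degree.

∂h/∂x = (312.62 − 313.47) / (40 − 0) = -0.02125
∂h/∂y = (313.45 − 313.47) / (-45 − 0) = +0.0004444
Flow direction (−∇h) has components (+0.02125 E, -0.0004444 N).
Azimuth = atan2(E, N) = atan2(+0.02125, -0.0004444) = 91.2° ≈ 091°.

091°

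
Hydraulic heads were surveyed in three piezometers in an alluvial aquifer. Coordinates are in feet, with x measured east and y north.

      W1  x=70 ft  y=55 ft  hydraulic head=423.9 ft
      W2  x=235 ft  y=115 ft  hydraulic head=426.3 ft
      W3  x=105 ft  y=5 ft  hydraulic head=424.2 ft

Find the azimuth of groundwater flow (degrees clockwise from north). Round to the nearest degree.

256°

Taking W1 as reference: W2−W1 = (165, 60, +2.4); W3−W1 = (35, -50, +0.3).
Solve a·Δx + b·Δy = Δh: det = 165·(-50) − 35·60 = -10350.
∂h/∂x = [(+2.4)·(-50) − (+0.3)·60] / -10350 = +0.01333
∂h/∂y = [165·(+0.3) − 35·(+2.4)] / -10350 = +0.003333
Flow direction (−∇h) has components (-0.01333 E, -0.003333 N).
Azimuth = atan2(E, N) = atan2(-0.01333, -0.003333) = 256.0° ≈ 256°.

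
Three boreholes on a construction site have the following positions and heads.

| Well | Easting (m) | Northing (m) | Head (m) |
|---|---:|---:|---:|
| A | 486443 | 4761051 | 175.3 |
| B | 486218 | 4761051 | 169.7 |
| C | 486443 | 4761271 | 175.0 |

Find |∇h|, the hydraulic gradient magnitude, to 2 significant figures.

0.025

∂h/∂x = (169.7 − 175.3) / (486218 − 486443) = +0.02489
∂h/∂y = (175.0 − 175.3) / (4761271 − 4761051) = -0.001364
|∇h| = √(0.02489² + -0.001364²) = 0.02493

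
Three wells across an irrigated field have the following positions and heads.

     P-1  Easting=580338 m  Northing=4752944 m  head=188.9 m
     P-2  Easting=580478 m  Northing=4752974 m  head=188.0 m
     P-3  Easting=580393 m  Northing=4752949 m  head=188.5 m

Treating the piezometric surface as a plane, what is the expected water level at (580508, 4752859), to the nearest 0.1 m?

187.0 m

Taking P-1 as reference: P-2−P-1 = (140, 30, -0.9); P-3−P-1 = (55, 5, -0.4).
Determinant of the coordinate differences = 140·5 − 55·30 = -950.
∂h/∂x = [(-0.9)·5 − (-0.4)·30] / -950 = -0.007895
∂h/∂y = [140·(-0.4) − 55·(-0.9)] / -950 = +0.006842
h(580508, 4752859) = 188.9 + (-0.007895)·(170) + (+0.006842)·(-85) = 188.9 -1.342 -0.582 = 186.976 m.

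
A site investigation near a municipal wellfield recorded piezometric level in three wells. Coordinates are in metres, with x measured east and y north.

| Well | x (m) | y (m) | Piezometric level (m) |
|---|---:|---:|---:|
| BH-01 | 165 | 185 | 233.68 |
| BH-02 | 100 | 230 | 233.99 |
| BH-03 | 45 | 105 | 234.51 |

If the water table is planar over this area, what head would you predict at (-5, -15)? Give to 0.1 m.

235.0 m

With h = a·x + b·y + c and BH-01 as origin, the differences give:
  (-65)·a + 45·b = +0.31
  (-120)·a + (-80)·b = +0.83
Eliminate b (×(-80) and ×45, subtract): 10600·a = -62.150 → a = ∂h/∂x = -0.005863
Back-substitute: b = ∂h/∂y = -0.001580.
h(-5, -15) = 233.68 + (-0.005863)·(-170) + (-0.001580)·(-200) = 233.68 +0.997 +0.316 = 234.993 m.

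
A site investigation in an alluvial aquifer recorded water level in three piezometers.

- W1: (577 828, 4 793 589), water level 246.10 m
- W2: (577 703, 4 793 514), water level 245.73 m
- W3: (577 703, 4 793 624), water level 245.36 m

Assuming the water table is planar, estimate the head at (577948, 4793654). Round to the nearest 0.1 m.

With h = a·x + b·y + c and W1 as origin, the differences give:
  (-125)·a + (-75)·b = -0.37
  (-125)·a + 35·b = -0.74
Eliminate b (×35 and ×(-75), subtract): -13750·a = -68.450 → a = ∂h/∂x = +0.004978
Back-substitute: b = ∂h/∂y = -0.003364.
h(577948, 4793654) = 246.10 + (+0.004978)·(120) + (-0.003364)·(65) = 246.10 +0.597 -0.219 = 246.479 m.

246.5 m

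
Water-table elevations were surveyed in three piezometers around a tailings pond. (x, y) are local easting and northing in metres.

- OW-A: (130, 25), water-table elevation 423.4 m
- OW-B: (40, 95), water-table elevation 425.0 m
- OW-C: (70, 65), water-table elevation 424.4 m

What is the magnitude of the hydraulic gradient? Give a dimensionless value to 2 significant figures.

With h = a·x + b·y + c and OW-A as origin, the differences give:
  (-90)·a + 70·b = +1.6
  (-60)·a + 40·b = +1.0
Eliminate b (×40 and ×70, subtract): 600·a = -6.00 → a = ∂h/∂x = -0.010000
Back-substitute: b = ∂h/∂y = +0.01000.
|∇h| = √(-0.010000² + 0.01000²) = 0.01414

0.014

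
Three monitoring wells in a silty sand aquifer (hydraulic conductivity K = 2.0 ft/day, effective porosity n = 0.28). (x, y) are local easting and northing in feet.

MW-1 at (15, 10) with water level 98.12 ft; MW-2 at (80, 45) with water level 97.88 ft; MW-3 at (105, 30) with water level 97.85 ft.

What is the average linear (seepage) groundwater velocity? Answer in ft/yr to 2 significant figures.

8.7 ft/yr

Differences from MW-1: to MW-2 (Δx, Δy, Δh) = (65, 35, -0.24); to MW-3 = (90, 20, -0.27).
Determinant of the coordinate differences = 65·20 − 90·35 = -1850.
∂h/∂x = [(-0.24)·20 − (-0.27)·35] / -1850 = -0.002514
∂h/∂y = [65·(-0.27) − 90·(-0.24)] / -1850 = -0.002189
|∇h| = √(-0.002514² + -0.002189²) = 0.003333
Seepage velocity v = K·i/n = 2.0 × 0.003333 / 0.28 = 0.02381 ft/day = 8.697 ft/yr.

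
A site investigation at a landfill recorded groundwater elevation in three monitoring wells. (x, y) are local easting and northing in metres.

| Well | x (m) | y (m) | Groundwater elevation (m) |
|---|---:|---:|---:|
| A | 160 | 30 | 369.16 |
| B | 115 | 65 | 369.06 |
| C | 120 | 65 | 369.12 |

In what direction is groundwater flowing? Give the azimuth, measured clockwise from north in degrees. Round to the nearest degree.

With h = a·x + b·y + c and A as origin, the differences give:
  (-45)·a + 35·b = -0.10
  (-40)·a + 35·b = -0.04
Eliminate b (×35 and ×35, subtract): -175·a = -2.100 → a = ∂h/∂x = +0.01200
Back-substitute: b = ∂h/∂y = +0.01257.
Flow direction (−∇h) has components (-0.01200 E, -0.01257 N).
Azimuth = atan2(E, N) = atan2(-0.01200, -0.01257) = 223.7° ≈ 224°.

224°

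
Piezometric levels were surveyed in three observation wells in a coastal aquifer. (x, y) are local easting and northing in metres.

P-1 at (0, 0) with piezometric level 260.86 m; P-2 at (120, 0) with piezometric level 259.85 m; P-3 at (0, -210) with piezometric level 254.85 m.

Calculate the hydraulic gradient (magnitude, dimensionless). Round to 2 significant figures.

∂h/∂x = (259.85 − 260.86) / (120 − 0) = -0.008417
∂h/∂y = (254.85 − 260.86) / (-210 − 0) = +0.02862
|∇h| = √(-0.008417² + 0.02862²) = 0.02983

0.030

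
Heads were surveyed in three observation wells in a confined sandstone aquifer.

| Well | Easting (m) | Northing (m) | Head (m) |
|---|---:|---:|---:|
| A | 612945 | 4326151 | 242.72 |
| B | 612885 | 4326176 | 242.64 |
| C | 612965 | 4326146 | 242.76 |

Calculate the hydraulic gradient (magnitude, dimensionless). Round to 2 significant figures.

Differences from A: to B (Δx, Δy, Δh) = (-60, 25, -0.08); to C = (20, -5, +0.04).
Solve a·Δx + b·Δy = Δh: det = (-60)·(-5) − 20·25 = -200.
∂h/∂x = [(-0.08)·(-5) − (+0.04)·25] / -200 = +0.003000
∂h/∂y = [(-60)·(+0.04) − 20·(-0.08)] / -200 = +0.004000
|∇h| = √(0.003000² + 0.004000²) = 0.005

0.0050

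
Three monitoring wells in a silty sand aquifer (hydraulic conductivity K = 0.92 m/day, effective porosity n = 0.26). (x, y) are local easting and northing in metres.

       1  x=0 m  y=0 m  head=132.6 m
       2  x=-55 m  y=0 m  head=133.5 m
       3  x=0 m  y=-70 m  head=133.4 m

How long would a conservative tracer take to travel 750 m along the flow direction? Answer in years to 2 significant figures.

29 years

∂h/∂x = (133.5 − 132.6) / (-55 − 0) = -0.01636
∂h/∂y = (133.4 − 132.6) / (-70 − 0) = -0.01143
|∇h| = √(-0.01636² + -0.01143²) = 0.01996
Seepage velocity v = K·i/n = 0.92 × 0.01996 / 0.26 = 0.07063 m/day.
t = 750 / 0.07063 = 1.062e+04 days = 29.1 years.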